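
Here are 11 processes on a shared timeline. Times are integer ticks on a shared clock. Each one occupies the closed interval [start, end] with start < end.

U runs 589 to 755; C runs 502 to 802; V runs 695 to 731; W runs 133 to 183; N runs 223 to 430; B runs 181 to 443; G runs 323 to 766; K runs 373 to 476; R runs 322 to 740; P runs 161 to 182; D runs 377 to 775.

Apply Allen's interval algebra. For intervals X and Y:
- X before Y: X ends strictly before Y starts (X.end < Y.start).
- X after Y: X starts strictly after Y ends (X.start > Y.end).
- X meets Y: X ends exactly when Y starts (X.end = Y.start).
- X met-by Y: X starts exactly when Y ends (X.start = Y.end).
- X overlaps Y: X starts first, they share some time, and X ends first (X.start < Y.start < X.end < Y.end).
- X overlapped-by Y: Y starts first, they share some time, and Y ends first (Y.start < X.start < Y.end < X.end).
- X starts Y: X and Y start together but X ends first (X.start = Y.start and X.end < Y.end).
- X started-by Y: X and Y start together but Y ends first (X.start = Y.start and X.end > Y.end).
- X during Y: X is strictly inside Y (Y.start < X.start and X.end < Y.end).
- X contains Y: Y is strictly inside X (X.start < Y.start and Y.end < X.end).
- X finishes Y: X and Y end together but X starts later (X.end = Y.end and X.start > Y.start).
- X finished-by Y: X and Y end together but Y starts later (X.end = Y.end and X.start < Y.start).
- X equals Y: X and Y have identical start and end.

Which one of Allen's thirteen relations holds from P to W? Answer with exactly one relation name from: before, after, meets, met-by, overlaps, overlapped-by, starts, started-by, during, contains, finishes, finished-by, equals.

P = [161, 182]; W = [133, 183].
Compare endpoints: P.start > W.start, P.start < W.end, P.end > W.start, P.end < W.end.
That pattern is 'during'.

during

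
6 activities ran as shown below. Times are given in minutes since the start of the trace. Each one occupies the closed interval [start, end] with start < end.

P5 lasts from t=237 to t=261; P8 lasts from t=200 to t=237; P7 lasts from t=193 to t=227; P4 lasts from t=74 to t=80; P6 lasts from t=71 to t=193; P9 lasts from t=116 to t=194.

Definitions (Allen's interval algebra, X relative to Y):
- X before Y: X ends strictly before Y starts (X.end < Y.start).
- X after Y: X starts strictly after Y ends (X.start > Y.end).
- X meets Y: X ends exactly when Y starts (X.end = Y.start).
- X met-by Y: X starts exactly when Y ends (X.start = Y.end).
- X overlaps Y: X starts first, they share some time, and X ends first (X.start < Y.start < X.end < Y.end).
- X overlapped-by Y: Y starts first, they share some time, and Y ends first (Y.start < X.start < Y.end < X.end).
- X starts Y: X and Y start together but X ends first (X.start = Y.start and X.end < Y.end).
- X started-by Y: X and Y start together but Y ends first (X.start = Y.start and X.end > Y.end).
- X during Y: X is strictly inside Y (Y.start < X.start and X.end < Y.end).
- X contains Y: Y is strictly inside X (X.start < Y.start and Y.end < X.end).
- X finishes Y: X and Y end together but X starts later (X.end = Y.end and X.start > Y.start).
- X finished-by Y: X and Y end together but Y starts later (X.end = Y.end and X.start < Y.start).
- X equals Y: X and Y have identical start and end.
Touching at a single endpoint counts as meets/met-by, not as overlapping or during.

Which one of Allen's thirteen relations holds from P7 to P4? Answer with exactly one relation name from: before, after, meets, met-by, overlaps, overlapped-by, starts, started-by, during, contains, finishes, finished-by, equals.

P7 = [t=193, t=227]; P4 = [t=74, t=80].
Compare endpoints: P7.start > P4.start, P7.start > P4.end, P7.end > P4.start, P7.end > P4.end.
That pattern is 'after'.

after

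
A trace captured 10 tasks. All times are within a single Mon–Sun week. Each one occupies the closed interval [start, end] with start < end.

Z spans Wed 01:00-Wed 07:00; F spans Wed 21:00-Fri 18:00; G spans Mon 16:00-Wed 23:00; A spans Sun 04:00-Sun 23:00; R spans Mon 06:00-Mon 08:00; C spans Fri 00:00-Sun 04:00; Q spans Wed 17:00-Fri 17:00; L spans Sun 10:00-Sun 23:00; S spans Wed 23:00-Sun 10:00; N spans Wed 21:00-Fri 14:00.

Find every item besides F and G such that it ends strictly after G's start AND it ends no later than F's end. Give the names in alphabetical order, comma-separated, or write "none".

Conditions: its end is strictly after G's start (X.end > Mon 16:00) AND its end is no later than F's end (X.end <= Fri 18:00).
A: end Sun 23:00 > Mon 16:00? ✓; end Sun 23:00 <= Fri 18:00? ✗ → no.
C: end Sun 04:00 > Mon 16:00? ✓; end Sun 04:00 <= Fri 18:00? ✗ → no.
L: end Sun 23:00 > Mon 16:00? ✓; end Sun 23:00 <= Fri 18:00? ✗ → no.
N: end Fri 14:00 > Mon 16:00? ✓; end Fri 14:00 <= Fri 18:00? ✓ → yes.
Q: end Fri 17:00 > Mon 16:00? ✓; end Fri 17:00 <= Fri 18:00? ✓ → yes.
R: end Mon 08:00 > Mon 16:00? ✗; end Mon 08:00 <= Fri 18:00? ✓ → no.
S: end Sun 10:00 > Mon 16:00? ✓; end Sun 10:00 <= Fri 18:00? ✗ → no.
Z: end Wed 07:00 > Mon 16:00? ✓; end Wed 07:00 <= Fri 18:00? ✓ → yes.
Result: N, Q, Z.

N, Q, Z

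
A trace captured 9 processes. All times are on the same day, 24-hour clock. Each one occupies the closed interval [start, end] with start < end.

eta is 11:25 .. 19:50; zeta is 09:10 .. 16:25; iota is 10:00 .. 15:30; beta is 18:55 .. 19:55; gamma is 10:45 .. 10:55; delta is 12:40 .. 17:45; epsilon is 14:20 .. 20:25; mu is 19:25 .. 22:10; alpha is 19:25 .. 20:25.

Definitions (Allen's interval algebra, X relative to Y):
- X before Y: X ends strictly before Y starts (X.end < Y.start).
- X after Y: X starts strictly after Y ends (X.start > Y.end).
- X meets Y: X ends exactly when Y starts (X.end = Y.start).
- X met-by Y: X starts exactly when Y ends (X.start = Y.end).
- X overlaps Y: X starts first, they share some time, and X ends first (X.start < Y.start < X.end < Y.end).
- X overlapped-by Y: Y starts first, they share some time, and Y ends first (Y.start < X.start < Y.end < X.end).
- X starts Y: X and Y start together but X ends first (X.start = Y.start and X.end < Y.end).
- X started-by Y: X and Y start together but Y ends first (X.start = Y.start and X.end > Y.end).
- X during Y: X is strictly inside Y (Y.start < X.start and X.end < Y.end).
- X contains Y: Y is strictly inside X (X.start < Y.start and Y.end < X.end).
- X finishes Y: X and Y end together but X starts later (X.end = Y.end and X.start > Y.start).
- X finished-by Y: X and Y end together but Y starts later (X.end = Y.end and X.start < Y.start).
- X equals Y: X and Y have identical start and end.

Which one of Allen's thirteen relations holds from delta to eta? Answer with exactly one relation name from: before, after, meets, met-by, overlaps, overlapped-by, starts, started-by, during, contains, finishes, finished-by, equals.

delta = [12:40, 17:45]; eta = [11:25, 19:50].
Compare endpoints: delta.start > eta.start, delta.start < eta.end, delta.end > eta.start, delta.end < eta.end.
That pattern is 'during'.

during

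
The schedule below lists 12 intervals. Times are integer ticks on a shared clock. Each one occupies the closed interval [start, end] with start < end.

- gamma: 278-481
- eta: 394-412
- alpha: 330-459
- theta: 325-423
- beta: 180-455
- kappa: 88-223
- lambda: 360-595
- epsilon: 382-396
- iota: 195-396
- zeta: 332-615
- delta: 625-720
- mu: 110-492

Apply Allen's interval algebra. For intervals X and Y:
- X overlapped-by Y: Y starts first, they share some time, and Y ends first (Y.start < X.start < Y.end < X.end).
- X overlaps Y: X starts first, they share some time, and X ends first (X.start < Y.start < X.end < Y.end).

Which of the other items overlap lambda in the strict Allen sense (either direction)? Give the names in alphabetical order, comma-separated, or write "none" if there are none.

Target lambda = [360, 595].
alpha [330, 459] → overlaps → yes.
beta [180, 455] → overlaps → yes.
delta [625, 720] → after → no.
epsilon [382, 396] → during → no.
eta [394, 412] → during → no.
gamma [278, 481] → overlaps → yes.
iota [195, 396] → overlaps → yes.
kappa [88, 223] → before → no.
mu [110, 492] → overlaps → yes.
theta [325, 423] → overlaps → yes.
zeta [332, 615] → contains → no.
Result: alpha, beta, gamma, iota, mu, theta.

alpha, beta, gamma, iota, mu, theta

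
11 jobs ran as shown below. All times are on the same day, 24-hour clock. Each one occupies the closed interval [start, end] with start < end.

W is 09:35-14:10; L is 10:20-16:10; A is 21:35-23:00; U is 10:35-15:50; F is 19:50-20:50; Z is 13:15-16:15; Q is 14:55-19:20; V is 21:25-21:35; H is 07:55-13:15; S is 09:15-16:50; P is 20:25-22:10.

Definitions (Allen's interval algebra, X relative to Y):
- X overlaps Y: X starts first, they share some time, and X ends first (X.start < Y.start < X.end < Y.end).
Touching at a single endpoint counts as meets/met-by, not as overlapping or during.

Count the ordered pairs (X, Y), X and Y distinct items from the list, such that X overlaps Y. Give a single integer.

15

Checking all 110 ordered pairs for relation 'overlaps'; matching pairs in alphabetical order:
(F, P): F overlaps P ✓
(H, L): H overlaps L ✓
(H, S): H overlaps S ✓
(H, U): H overlaps U ✓
(H, W): H overlaps W ✓
(L, Q): L overlaps Q ✓
(L, Z): L overlaps Z ✓
(P, A): P overlaps A ✓
(S, Q): S overlaps Q ✓
(U, Q): U overlaps Q ✓
(U, Z): U overlaps Z ✓
(W, L): W overlaps L ✓
(W, U): W overlaps U ✓
(W, Z): W overlaps Z ✓
(Z, Q): Z overlaps Q ✓
Count: 15.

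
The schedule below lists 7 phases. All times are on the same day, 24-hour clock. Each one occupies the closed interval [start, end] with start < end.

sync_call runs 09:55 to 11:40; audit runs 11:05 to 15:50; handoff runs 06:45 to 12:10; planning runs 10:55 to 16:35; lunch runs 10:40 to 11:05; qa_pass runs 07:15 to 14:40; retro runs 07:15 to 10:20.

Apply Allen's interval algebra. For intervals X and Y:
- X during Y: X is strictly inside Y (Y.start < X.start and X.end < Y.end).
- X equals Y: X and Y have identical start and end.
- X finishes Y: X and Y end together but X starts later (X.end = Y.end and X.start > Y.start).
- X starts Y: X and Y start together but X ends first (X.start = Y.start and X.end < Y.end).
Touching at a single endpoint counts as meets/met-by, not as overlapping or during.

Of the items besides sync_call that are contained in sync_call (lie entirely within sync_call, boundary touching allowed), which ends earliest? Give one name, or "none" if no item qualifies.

lunch

Target sync_call = [09:55, 11:40].
audit [11:05, 15:50] → overlapped-by → excluded.
handoff [06:45, 12:10] → contains → excluded.
lunch [10:40, 11:05] → during → candidate.
planning [10:55, 16:35] → overlapped-by → excluded.
qa_pass [07:15, 14:40] → contains → excluded.
retro [07:15, 10:20] → overlaps → excluded.
Among candidates, earliest end is 11:05 → lunch.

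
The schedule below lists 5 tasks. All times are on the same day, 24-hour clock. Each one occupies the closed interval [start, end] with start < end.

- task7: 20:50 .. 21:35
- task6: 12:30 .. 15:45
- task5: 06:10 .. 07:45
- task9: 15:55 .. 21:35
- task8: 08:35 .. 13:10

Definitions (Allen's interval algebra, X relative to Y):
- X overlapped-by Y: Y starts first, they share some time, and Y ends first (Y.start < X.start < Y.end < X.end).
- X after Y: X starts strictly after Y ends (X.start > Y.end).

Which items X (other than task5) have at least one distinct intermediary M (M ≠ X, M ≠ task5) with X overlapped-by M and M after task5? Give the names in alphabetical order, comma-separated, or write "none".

task6

Target task5 = [06:10, 07:45].
Intermediaries M with M after task5: task6, task7, task8, task9.
Via task6 — items with X overlapped-by task6: none.
Via task7 — items with X overlapped-by task7: none.
Via task8 — items with X overlapped-by task8: task6.
Via task9 — items with X overlapped-by task9: none.
Union: task6.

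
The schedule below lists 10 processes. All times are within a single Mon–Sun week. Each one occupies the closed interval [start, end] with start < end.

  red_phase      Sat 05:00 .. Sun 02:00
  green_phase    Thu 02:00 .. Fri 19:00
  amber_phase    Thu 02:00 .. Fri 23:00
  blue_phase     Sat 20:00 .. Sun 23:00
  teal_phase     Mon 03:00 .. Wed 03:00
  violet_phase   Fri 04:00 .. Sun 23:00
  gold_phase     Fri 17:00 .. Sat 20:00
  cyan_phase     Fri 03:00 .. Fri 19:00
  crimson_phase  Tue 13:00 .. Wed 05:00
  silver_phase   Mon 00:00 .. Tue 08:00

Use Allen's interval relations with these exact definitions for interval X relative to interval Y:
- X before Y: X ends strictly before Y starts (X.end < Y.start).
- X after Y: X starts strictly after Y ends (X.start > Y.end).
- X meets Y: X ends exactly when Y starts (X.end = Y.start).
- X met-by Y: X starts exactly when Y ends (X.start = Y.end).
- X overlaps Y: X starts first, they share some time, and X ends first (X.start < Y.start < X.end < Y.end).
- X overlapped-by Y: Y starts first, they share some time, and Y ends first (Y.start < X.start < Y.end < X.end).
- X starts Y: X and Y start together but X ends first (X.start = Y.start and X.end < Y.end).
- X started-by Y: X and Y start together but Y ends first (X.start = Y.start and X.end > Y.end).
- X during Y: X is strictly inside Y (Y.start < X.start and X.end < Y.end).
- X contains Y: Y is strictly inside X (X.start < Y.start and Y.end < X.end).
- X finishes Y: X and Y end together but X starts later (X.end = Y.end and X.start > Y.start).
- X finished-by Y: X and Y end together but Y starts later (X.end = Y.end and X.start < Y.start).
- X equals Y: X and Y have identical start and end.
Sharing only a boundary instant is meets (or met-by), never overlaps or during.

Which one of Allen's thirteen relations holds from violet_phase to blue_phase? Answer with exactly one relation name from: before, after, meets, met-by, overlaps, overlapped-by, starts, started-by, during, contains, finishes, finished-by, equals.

violet_phase = [Fri 04:00, Sun 23:00]; blue_phase = [Sat 20:00, Sun 23:00].
Compare endpoints: violet_phase.start < blue_phase.start, violet_phase.start < blue_phase.end, violet_phase.end > blue_phase.start, violet_phase.end = blue_phase.end.
That pattern is 'finished-by'.

finished-by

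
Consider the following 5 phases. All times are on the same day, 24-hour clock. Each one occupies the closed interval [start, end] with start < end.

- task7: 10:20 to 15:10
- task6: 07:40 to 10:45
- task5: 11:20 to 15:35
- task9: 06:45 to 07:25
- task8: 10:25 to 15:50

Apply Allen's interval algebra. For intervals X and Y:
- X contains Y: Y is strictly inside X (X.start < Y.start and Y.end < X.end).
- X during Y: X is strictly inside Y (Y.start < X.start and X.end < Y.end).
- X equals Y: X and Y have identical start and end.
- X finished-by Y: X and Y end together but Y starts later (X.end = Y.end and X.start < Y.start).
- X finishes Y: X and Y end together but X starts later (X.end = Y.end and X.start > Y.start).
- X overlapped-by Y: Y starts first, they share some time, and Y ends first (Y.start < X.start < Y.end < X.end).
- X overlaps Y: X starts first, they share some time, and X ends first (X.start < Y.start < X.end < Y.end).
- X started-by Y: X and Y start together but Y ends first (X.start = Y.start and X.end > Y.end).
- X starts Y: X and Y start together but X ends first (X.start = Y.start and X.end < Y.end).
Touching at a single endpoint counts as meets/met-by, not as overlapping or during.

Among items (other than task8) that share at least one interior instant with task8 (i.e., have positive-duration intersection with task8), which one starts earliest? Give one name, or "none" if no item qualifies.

Target task8 = [10:25, 15:50].
task5 [11:20, 15:35] → during → candidate.
task6 [07:40, 10:45] → overlaps → candidate.
task7 [10:20, 15:10] → overlaps → candidate.
task9 [06:45, 07:25] → before → excluded.
Among candidates, earliest start is 07:40 → task6.

task6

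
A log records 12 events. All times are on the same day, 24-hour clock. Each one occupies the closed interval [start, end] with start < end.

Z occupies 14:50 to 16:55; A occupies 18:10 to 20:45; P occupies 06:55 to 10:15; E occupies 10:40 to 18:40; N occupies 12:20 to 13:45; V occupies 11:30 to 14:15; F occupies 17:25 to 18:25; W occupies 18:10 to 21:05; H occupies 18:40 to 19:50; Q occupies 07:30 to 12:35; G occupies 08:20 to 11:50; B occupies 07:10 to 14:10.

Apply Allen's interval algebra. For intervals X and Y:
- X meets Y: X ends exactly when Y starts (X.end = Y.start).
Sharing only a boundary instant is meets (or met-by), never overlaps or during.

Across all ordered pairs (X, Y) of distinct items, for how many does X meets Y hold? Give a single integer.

Checking all 132 ordered pairs for relation 'meets'; matching pairs in alphabetical order:
(E, H): E meets H ✓
Count: 1.

1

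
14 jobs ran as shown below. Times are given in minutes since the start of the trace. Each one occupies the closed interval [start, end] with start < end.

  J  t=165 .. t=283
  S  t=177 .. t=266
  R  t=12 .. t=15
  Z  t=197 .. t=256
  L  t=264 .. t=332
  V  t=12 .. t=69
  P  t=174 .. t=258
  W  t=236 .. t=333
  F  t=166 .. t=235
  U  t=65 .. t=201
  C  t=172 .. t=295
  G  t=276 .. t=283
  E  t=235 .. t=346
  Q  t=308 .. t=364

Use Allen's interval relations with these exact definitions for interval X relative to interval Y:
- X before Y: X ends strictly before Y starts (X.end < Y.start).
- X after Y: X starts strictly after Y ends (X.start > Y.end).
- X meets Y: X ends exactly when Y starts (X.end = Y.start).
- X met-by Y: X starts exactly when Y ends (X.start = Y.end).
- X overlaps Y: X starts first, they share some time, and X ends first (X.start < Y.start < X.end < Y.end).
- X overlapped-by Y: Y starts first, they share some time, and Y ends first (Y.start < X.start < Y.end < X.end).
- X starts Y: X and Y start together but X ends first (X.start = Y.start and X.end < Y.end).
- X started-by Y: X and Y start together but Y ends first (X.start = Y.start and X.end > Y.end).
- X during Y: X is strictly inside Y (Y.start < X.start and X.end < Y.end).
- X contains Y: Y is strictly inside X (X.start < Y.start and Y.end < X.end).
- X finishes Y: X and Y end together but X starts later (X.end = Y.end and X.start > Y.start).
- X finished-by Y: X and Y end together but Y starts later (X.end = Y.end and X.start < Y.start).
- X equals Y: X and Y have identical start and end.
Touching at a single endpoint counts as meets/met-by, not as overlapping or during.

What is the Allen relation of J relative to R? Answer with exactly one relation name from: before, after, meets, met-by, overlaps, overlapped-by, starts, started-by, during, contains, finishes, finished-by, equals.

after

J = [t=165, t=283]; R = [t=12, t=15].
Compare endpoints: J.start > R.start, J.start > R.end, J.end > R.start, J.end > R.end.
That pattern is 'after'.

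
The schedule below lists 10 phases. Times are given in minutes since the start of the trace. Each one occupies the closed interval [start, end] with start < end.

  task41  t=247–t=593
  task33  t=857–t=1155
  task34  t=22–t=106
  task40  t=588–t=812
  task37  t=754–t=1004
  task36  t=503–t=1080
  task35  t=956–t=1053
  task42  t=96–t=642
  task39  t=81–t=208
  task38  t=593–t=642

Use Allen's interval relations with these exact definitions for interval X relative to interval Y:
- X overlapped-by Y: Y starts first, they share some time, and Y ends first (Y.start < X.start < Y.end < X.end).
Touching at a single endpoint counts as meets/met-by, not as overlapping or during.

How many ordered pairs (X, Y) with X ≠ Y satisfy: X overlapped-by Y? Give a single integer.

11

Checking all 90 ordered pairs for relation 'overlapped-by'; matching pairs in alphabetical order:
(task33, task36): task33 overlapped-by task36 ✓
(task33, task37): task33 overlapped-by task37 ✓
(task35, task37): task35 overlapped-by task37 ✓
(task36, task41): task36 overlapped-by task41 ✓
(task36, task42): task36 overlapped-by task42 ✓
(task37, task40): task37 overlapped-by task40 ✓
(task39, task34): task39 overlapped-by task34 ✓
(task40, task41): task40 overlapped-by task41 ✓
(task40, task42): task40 overlapped-by task42 ✓
(task42, task34): task42 overlapped-by task34 ✓
(task42, task39): task42 overlapped-by task39 ✓
Count: 11.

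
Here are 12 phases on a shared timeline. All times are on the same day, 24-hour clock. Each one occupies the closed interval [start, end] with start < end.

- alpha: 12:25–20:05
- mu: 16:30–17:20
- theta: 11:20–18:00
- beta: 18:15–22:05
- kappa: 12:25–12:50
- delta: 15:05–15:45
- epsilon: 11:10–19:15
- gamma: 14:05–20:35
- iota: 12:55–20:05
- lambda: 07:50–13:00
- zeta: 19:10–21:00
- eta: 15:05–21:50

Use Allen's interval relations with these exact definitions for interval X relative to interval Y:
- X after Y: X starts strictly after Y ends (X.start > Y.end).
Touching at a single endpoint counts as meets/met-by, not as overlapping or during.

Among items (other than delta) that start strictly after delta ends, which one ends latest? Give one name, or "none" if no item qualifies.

beta

Target delta = [15:05, 15:45].
alpha [12:25, 20:05] → contains → excluded.
beta [18:15, 22:05] → after → candidate.
epsilon [11:10, 19:15] → contains → excluded.
eta [15:05, 21:50] → started-by → excluded.
gamma [14:05, 20:35] → contains → excluded.
iota [12:55, 20:05] → contains → excluded.
kappa [12:25, 12:50] → before → excluded.
lambda [07:50, 13:00] → before → excluded.
mu [16:30, 17:20] → after → candidate.
theta [11:20, 18:00] → contains → excluded.
zeta [19:10, 21:00] → after → candidate.
Among candidates, latest end is 22:05 → beta.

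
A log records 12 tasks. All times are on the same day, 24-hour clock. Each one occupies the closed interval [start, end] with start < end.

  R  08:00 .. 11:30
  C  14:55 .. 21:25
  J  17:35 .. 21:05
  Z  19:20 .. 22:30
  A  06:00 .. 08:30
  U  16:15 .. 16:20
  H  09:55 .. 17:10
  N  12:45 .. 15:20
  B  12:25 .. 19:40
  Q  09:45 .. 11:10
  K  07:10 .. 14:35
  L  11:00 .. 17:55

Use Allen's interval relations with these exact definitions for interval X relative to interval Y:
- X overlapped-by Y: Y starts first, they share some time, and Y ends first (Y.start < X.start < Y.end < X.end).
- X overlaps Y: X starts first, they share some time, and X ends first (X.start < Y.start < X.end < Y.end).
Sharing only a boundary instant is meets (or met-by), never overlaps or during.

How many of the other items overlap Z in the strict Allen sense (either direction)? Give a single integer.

Target Z = [19:20, 22:30].
A [06:00, 08:30] → before → no.
B [12:25, 19:40] → overlaps → counts.
C [14:55, 21:25] → overlaps → counts.
H [09:55, 17:10] → before → no.
J [17:35, 21:05] → overlaps → counts.
K [07:10, 14:35] → before → no.
L [11:00, 17:55] → before → no.
N [12:45, 15:20] → before → no.
Q [09:45, 11:10] → before → no.
R [08:00, 11:30] → before → no.
U [16:15, 16:20] → before → no.
Total: 3.

3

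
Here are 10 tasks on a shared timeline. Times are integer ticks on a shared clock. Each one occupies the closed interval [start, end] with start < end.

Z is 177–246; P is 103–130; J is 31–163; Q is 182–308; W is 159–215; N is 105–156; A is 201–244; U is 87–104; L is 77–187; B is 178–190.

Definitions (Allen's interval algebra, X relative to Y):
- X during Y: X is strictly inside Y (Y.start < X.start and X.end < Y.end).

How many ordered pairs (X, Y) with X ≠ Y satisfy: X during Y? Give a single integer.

Checking all 90 ordered pairs for relation 'during'; matching pairs in alphabetical order:
(A, Q): A during Q ✓
(A, Z): A during Z ✓
(B, W): B during W ✓
(B, Z): B during Z ✓
(N, J): N during J ✓
(N, L): N during L ✓
(P, J): P during J ✓
(P, L): P during L ✓
(U, J): U during J ✓
(U, L): U during L ✓
Count: 10.

10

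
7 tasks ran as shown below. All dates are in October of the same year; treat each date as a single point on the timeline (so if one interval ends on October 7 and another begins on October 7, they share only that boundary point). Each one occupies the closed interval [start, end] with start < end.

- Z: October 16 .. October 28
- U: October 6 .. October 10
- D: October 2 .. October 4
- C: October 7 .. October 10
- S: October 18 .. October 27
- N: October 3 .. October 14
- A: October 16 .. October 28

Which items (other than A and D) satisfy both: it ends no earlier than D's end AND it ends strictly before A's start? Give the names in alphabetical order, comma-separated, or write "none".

C, N, U

Conditions: its end is no earlier than D's end (X.end >= October 4) AND its end is strictly before A's start (X.end < October 16).
C: end October 10 >= October 4? ✓; end October 10 < October 16? ✓ → yes.
N: end October 14 >= October 4? ✓; end October 14 < October 16? ✓ → yes.
S: end October 27 >= October 4? ✓; end October 27 < October 16? ✗ → no.
U: end October 10 >= October 4? ✓; end October 10 < October 16? ✓ → yes.
Z: end October 28 >= October 4? ✓; end October 28 < October 16? ✗ → no.
Result: C, N, U.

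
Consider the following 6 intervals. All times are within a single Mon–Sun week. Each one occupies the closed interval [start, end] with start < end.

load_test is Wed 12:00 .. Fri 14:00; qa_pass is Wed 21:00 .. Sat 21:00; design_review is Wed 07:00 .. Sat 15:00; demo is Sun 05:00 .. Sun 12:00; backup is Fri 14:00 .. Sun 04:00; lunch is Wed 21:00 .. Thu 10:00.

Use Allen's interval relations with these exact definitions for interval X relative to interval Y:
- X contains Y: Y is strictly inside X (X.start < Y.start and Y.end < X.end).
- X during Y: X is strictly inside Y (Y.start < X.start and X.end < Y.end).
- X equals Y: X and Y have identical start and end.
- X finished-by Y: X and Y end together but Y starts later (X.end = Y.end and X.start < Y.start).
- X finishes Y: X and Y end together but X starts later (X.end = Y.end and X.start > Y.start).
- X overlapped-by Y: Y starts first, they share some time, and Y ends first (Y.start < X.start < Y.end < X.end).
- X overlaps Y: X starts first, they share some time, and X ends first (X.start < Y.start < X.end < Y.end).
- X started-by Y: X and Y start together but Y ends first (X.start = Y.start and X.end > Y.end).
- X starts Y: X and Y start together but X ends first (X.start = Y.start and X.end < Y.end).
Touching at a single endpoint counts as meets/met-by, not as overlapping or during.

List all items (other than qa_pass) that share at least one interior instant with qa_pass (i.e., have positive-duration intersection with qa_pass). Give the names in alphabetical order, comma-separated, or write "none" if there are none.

backup, design_review, load_test, lunch

Target qa_pass = [Wed 21:00, Sat 21:00].
backup [Fri 14:00, Sun 04:00] → overlapped-by → yes.
demo [Sun 05:00, Sun 12:00] → after → no.
design_review [Wed 07:00, Sat 15:00] → overlaps → yes.
load_test [Wed 12:00, Fri 14:00] → overlaps → yes.
lunch [Wed 21:00, Thu 10:00] → starts → yes.
Result: backup, design_review, load_test, lunch.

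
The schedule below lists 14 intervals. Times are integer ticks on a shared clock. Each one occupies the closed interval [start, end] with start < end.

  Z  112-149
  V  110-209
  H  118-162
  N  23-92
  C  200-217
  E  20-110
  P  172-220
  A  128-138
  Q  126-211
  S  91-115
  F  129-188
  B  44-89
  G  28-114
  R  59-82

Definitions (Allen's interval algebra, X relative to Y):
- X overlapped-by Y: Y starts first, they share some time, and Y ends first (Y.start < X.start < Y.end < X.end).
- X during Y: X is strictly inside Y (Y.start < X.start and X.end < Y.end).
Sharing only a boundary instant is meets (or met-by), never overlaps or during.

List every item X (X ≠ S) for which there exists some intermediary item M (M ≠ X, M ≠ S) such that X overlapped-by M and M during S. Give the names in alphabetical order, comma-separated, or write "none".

none

Target S = [91, 115].
Intermediaries M with M during S: none.
Union: none.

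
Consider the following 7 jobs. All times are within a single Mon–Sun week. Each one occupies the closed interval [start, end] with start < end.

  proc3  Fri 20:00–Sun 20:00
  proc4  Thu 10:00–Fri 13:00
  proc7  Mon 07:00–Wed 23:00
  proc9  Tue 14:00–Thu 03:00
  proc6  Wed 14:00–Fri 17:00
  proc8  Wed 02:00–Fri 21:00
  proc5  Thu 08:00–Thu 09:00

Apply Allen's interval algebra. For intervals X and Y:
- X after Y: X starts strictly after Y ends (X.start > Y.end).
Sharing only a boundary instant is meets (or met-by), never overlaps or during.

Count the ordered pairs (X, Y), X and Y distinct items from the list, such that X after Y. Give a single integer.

10

Checking all 42 ordered pairs for relation 'after'; matching pairs in alphabetical order:
(proc3, proc4): proc3 after proc4 ✓
(proc3, proc5): proc3 after proc5 ✓
(proc3, proc6): proc3 after proc6 ✓
(proc3, proc7): proc3 after proc7 ✓
(proc3, proc9): proc3 after proc9 ✓
(proc4, proc5): proc4 after proc5 ✓
(proc4, proc7): proc4 after proc7 ✓
(proc4, proc9): proc4 after proc9 ✓
(proc5, proc7): proc5 after proc7 ✓
(proc5, proc9): proc5 after proc9 ✓
Count: 10.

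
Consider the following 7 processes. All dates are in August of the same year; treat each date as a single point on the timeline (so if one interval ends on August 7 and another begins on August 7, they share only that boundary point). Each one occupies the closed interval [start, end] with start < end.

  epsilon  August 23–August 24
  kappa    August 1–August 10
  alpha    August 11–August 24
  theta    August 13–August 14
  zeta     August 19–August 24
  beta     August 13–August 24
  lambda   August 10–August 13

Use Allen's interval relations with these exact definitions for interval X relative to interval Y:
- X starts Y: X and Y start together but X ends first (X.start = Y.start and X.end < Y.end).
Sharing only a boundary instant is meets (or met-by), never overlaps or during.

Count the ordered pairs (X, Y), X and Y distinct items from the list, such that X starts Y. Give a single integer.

Checking all 42 ordered pairs for relation 'starts'; matching pairs in alphabetical order:
(theta, beta): theta starts beta ✓
Count: 1.

1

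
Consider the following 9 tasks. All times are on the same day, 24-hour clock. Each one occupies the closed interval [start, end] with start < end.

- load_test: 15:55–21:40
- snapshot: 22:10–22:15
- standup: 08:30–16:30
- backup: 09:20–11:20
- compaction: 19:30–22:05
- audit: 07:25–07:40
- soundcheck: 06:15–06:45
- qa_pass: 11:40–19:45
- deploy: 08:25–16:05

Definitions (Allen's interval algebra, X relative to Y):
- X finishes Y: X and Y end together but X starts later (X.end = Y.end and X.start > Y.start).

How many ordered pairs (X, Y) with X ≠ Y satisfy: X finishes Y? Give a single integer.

Checking all 72 ordered pairs for relation 'finishes'; matching pairs in alphabetical order:
No pair satisfies it.
Count: 0.

0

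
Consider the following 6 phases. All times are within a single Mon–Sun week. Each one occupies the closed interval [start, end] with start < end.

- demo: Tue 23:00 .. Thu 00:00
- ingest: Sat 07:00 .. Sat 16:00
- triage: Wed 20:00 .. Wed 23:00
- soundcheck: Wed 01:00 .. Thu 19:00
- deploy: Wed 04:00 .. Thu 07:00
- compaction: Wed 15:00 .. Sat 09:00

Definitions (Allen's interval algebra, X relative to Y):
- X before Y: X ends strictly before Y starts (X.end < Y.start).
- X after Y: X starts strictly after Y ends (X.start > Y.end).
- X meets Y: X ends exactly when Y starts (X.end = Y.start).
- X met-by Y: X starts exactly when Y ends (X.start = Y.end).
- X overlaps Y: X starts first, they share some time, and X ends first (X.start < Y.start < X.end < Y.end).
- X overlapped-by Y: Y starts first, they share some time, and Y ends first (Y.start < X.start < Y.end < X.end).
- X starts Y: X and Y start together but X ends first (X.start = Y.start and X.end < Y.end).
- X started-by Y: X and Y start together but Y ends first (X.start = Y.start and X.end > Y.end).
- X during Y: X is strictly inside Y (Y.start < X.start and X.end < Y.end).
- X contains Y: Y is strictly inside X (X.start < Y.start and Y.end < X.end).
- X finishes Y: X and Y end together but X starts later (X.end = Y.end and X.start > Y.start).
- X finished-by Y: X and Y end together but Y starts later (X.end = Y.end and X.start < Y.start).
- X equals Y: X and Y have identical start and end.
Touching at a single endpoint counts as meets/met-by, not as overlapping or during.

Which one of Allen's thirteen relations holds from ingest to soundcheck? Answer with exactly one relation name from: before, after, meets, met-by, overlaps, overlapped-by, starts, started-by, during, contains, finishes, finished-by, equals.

ingest = [Sat 07:00, Sat 16:00]; soundcheck = [Wed 01:00, Thu 19:00].
Compare endpoints: ingest.start > soundcheck.start, ingest.start > soundcheck.end, ingest.end > soundcheck.start, ingest.end > soundcheck.end.
That pattern is 'after'.

after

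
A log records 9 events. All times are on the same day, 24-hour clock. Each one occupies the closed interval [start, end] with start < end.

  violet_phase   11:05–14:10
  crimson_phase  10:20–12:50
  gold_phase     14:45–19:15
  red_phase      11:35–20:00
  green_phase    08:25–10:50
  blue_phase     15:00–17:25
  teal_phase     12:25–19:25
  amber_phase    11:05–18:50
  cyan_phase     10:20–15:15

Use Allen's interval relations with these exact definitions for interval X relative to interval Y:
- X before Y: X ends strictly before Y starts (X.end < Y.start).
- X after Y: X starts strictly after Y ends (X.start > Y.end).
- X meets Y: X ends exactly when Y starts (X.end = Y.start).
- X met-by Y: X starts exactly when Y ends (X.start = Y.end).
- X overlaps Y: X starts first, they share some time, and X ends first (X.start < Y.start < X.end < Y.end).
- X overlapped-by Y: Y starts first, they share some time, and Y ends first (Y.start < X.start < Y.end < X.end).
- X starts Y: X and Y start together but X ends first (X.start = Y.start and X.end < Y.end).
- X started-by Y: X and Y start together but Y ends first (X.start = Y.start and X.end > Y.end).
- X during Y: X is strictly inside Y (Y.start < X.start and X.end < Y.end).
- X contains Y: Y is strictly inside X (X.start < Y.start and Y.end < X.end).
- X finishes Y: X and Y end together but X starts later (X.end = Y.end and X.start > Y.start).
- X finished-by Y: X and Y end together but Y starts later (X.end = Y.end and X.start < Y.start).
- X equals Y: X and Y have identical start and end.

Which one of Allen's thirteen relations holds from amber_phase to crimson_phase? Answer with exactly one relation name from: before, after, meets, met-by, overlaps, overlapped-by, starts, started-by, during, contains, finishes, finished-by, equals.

overlapped-by

amber_phase = [11:05, 18:50]; crimson_phase = [10:20, 12:50].
Compare endpoints: amber_phase.start > crimson_phase.start, amber_phase.start < crimson_phase.end, amber_phase.end > crimson_phase.start, amber_phase.end > crimson_phase.end.
That pattern is 'overlapped-by'.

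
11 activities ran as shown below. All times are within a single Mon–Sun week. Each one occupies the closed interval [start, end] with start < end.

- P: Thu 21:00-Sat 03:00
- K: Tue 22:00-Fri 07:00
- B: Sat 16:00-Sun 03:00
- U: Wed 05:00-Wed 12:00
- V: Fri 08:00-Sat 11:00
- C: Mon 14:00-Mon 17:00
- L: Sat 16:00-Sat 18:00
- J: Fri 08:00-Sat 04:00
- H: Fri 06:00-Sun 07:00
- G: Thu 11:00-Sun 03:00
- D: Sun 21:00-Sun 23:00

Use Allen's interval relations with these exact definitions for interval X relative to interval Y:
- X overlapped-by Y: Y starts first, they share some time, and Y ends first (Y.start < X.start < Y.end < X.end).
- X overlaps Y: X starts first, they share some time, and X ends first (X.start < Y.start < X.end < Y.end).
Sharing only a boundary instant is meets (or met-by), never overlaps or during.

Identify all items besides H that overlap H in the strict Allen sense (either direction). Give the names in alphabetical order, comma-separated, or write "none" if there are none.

Target H = [Fri 06:00, Sun 07:00].
B [Sat 16:00, Sun 03:00] → during → no.
C [Mon 14:00, Mon 17:00] → before → no.
D [Sun 21:00, Sun 23:00] → after → no.
G [Thu 11:00, Sun 03:00] → overlaps → yes.
J [Fri 08:00, Sat 04:00] → during → no.
K [Tue 22:00, Fri 07:00] → overlaps → yes.
L [Sat 16:00, Sat 18:00] → during → no.
P [Thu 21:00, Sat 03:00] → overlaps → yes.
U [Wed 05:00, Wed 12:00] → before → no.
V [Fri 08:00, Sat 11:00] → during → no.
Result: G, K, P.

G, K, P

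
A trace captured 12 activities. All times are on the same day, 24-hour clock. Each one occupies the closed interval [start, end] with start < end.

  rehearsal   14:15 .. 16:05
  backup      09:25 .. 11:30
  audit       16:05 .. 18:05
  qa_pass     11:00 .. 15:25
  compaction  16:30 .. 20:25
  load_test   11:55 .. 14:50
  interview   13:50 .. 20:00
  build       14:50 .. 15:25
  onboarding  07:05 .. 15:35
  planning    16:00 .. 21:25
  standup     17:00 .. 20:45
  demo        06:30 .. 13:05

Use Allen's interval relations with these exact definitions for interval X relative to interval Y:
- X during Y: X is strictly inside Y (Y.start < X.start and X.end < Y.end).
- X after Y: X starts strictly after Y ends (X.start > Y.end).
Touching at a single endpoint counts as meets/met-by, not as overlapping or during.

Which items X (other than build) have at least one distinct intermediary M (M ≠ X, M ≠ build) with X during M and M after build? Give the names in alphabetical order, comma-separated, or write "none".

Target build = [14:50, 15:25].
Intermediaries M with M after build: audit, compaction, planning, standup.
Via audit — items with X during audit: none.
Via compaction — items with X during compaction: none.
Via planning — items with X during planning: audit, compaction, standup.
Via standup — items with X during standup: none.
Union: audit, compaction, standup.

audit, compaction, standup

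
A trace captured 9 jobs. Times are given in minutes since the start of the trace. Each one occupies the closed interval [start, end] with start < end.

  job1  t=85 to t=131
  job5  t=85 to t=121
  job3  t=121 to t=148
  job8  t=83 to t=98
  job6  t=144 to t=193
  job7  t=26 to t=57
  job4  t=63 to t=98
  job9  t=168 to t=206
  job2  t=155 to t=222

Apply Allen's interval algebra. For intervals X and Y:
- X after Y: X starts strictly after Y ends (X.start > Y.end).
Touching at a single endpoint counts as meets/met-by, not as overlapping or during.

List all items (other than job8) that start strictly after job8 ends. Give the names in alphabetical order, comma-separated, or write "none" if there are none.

Target job8 = [t=83, t=98].
job1 [t=85, t=131] → overlapped-by → no.
job2 [t=155, t=222] → after → yes.
job3 [t=121, t=148] → after → yes.
job4 [t=63, t=98] → finished-by → no.
job5 [t=85, t=121] → overlapped-by → no.
job6 [t=144, t=193] → after → yes.
job7 [t=26, t=57] → before → no.
job9 [t=168, t=206] → after → yes.
Result: job2, job3, job6, job9.

job2, job3, job6, job9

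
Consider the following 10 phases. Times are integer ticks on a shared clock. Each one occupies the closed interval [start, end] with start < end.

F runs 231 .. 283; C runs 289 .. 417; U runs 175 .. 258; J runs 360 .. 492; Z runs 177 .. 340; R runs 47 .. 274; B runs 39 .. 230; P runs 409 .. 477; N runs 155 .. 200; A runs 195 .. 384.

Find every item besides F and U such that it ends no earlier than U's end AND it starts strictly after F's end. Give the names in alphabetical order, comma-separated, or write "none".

C, J, P

Conditions: its end is no earlier than U's end (X.end >= 258) AND its start is strictly after F's end (X.start > 283).
A: end 384 >= 258? ✓; start 195 > 283? ✗ → no.
B: end 230 >= 258? ✗; start 39 > 283? ✗ → no.
C: end 417 >= 258? ✓; start 289 > 283? ✓ → yes.
J: end 492 >= 258? ✓; start 360 > 283? ✓ → yes.
N: end 200 >= 258? ✗; start 155 > 283? ✗ → no.
P: end 477 >= 258? ✓; start 409 > 283? ✓ → yes.
R: end 274 >= 258? ✓; start 47 > 283? ✗ → no.
Z: end 340 >= 258? ✓; start 177 > 283? ✗ → no.
Result: C, J, P.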